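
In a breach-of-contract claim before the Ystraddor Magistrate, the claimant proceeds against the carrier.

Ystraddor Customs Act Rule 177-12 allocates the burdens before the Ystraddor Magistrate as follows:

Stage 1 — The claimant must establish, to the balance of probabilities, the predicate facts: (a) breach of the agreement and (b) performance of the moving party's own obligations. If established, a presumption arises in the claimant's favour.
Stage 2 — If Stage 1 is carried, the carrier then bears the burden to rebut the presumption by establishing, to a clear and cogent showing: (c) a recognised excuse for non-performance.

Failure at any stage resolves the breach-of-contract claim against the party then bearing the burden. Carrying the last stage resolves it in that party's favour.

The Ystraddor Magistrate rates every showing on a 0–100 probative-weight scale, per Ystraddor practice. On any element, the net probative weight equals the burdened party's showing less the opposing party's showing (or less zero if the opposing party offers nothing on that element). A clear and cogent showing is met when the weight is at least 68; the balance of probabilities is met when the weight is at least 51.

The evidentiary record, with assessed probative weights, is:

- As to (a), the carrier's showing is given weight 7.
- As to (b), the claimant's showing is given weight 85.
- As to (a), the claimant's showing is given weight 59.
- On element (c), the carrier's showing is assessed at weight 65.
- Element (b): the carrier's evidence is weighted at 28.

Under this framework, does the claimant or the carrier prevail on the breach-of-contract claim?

claimant

Stage 1 (claimant, the balance of probabilities, weight is at least 51): (a) net 59−7=52 ≥ 51 — meets; (b) net 85−28=57 ≥ 51 — meets.
  Stage 1 carried; the burden shifts to the carrier.
Stage 2 (carrier, a clear and cogent showing, weight is at least 68): (c) 65 < 68 — fails.
  The carrier does not carry Stage 2.
The analysis ends at Stage 2; the claimant prevails.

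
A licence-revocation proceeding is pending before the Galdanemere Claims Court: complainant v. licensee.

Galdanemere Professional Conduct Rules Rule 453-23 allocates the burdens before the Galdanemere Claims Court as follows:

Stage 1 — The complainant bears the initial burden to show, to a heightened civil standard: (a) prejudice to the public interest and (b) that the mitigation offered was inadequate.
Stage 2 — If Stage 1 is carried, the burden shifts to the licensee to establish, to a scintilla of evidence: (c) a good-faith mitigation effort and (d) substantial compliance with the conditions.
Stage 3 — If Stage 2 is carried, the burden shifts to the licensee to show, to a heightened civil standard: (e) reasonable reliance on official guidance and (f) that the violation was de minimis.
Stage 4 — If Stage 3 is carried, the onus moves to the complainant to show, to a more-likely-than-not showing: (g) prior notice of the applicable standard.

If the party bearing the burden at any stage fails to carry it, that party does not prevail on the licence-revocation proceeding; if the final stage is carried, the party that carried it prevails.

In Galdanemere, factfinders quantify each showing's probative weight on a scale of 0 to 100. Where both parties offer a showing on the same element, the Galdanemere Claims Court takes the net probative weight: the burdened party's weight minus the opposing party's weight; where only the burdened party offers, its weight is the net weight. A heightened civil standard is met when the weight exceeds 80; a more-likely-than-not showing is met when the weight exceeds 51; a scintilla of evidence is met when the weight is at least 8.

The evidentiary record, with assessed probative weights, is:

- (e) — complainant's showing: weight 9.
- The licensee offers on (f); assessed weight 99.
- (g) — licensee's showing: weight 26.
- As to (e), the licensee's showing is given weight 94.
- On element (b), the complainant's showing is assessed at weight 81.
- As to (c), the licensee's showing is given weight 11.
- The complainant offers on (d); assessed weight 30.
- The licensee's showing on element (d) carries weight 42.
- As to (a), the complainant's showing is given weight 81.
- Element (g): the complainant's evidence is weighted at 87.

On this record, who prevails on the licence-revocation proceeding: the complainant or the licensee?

complainant

At Stage 1 the complainant must meet a heightened civil standard (weight exceeds 80): on (a) the weight is 81, which does exceed 80, so (a) meets the standard; on (b) the weight is 81, > 80, so (b) meets the standard.
  All elements met. The burden passes to the licensee.
At Stage 2 the licensee must meet a scintilla of evidence (weight is at least 8): on (c) the weight is 11, ≥ 8, so (c) meets the standard; on (d) the weight is 42 less the opposing 30 gives net 12, ≥ 8, so (d) meets the standard.
  All elements met. The licensee retains the burden for Stage 3.
At Stage 3 the licensee must meet a heightened civil standard (weight exceeds 80): on (e) the weight is 94 less the opposing 9 gives net 85, which does exceed 80, so (e) meets the standard; on (f) the weight is 99, which does exceed 80, so (f) meets the standard.
  Stage 3 carried; the burden shifts to the complainant.
At Stage 4 the complainant must meet a more-likely-than-not showing (weight exceeds 51): on (g) the weight is 87 less the opposing 26 gives net 61, > 51, so (g) meets the standard.
  Stage 4 carried; the final stage is satisfied.
With every stage satisfied, the complainant prevails.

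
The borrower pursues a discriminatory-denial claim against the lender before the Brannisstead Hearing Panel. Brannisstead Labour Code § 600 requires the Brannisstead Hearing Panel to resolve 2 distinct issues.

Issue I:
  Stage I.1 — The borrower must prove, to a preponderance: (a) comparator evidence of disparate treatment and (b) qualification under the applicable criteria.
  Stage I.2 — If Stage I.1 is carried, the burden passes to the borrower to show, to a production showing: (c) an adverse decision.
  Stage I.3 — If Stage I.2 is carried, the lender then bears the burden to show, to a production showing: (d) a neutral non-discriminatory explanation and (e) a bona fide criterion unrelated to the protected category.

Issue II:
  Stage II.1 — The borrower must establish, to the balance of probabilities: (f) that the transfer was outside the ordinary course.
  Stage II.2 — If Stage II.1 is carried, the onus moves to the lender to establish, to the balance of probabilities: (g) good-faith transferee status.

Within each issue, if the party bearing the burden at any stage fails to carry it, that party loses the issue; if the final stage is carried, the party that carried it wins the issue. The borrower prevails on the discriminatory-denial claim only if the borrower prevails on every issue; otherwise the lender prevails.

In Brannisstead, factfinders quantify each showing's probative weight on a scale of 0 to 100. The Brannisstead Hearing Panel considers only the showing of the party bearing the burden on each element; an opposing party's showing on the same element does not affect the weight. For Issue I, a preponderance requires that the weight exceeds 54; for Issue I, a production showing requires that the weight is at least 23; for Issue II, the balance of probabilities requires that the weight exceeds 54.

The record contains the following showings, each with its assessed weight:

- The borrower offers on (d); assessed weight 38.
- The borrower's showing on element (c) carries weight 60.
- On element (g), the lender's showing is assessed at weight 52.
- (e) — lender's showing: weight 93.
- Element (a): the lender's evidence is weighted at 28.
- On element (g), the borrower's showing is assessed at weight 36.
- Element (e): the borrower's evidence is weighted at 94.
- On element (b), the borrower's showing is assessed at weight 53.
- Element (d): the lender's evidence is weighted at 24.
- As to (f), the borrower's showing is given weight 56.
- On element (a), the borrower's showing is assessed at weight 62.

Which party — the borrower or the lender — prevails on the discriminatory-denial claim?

— Issue I —
At Stage I.1 the borrower must meet a preponderance (weight exceeds 54): on (a) the weight is 62 (the lender's 28 is given no effect), which does exceed 54, so (a) meets the standard; on (b) the weight is 53, which does not exceed 54, so (b) does not meet the standard.
  The borrower does not carry Stage I.1.
The analysis ends at Stage I.1; the lender prevails on this issue.
— Issue II —
Stage II.1 — burden on borrower; standard: the balance of probabilities (weight exceeds 54).
    (f): 56 > 54 [met]
  All elements met. The burden passes to the lender.
Stage II.2 — burden on lender; standard: the balance of probabilities (weight exceeds 54).
    (g): 52 (borrower's 36 disregarded) ≤ 54 [not met]
  The lender does not carry Stage II.2.
The borrower prevails on this issue.
Per-issue: Issue I → lender; Issue II → borrower. The borrower must prevail on every issue; overall, the lender prevails.

lender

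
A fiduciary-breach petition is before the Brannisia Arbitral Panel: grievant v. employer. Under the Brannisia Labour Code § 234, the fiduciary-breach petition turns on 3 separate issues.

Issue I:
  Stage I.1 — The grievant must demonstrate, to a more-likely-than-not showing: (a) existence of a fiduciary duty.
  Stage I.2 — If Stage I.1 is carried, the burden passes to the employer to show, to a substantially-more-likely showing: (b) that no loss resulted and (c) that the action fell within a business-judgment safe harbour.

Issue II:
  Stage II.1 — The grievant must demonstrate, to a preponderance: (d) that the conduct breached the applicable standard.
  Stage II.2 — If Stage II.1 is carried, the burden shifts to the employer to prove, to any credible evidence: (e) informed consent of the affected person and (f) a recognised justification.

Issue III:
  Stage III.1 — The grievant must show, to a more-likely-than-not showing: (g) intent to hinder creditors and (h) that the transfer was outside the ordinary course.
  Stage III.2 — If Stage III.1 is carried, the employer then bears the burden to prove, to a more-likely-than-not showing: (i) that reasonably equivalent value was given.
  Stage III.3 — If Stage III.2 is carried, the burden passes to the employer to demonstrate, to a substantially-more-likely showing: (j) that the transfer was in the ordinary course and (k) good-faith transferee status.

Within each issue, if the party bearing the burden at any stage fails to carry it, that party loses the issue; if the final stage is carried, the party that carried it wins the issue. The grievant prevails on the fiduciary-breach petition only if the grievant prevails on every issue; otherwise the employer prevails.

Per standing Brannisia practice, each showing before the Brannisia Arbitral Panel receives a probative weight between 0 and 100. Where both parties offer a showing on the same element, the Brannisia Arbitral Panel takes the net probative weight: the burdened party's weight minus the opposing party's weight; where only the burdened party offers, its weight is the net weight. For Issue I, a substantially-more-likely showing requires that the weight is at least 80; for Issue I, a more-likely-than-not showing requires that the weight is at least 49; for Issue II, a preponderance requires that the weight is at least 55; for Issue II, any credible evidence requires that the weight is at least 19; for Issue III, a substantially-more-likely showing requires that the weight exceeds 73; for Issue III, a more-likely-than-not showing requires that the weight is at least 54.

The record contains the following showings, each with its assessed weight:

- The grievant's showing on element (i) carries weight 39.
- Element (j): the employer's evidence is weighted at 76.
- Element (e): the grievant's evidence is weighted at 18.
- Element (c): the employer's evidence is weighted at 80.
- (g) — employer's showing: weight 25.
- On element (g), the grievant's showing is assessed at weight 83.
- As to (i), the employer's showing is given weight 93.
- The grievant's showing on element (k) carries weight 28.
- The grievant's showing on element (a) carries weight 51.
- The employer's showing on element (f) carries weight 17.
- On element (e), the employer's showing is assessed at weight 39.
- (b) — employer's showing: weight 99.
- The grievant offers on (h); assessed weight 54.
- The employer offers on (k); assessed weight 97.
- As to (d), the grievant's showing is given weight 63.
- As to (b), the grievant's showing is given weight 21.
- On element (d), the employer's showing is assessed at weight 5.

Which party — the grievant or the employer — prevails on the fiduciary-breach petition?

— Issue I —
At Stage I.1 the grievant must meet a more-likely-than-not showing (weight is at least 49): on (a) the weight is 51, ≥ 49, so (a) meets the standard.
  Stage I.1 is satisfied; the onus moves to the employer.
At Stage I.2 the employer must meet a substantially-more-likely showing (weight is at least 80): on (b) the weight is 99 less the opposing 21 gives net 78, which does not reach 80, so (b) does not meet the standard; on (c) the weight is 80, ≥ 80, so (c) meets the standard.
  The employer does not carry Stage I.2.
The grievant prevails on this issue.
— Issue II —
Stage II.1 (grievant, a preponderance, weight is at least 55): (d) net 63−5=58 ≥ 55 — meets.
  Stage II.1 is satisfied; the onus moves to the employer.
Stage II.2 (employer, any credible evidence, weight is at least 19): (e) net 39−18=21 ≥ 19 — meets; (f) 17 < 19 — fails.
  The employer does not carry Stage II.2.
So the grievant prevails on this issue.
— Issue III —
At Stage III.1 the grievant must meet a more-likely-than-not showing (weight is at least 54): on (g) the weight is 83 less the opposing 25 gives net 58, ≥ 54, so (g) meets the standard; on (h) the weight is 54, which does reach 54, so (h) meets the standard.
  Stage III.1 is satisfied; the onus moves to the employer.
At Stage III.2 the employer must meet a more-likely-than-not showing (weight is at least 54): on (i) the weight is 93 less the opposing 39 gives net 54, ≥ 54, so (i) meets the standard.
  All elements met. The employer retains the burden for Stage III.3.
At Stage III.3 the employer must meet a substantially-more-likely showing (weight exceeds 73): on (j) the weight is 76, > 73, so (j) meets the standard; on (k) the weight is 97 less the opposing 28 gives net 69, ≤ 73, so (k) does not meet the standard.
  The employer does not carry Stage III.3.
The grievant prevails on this issue.
Per-issue: Issue I → grievant; Issue II → grievant; Issue III → grievant. The grievant must prevail on every issue; overall, the grievant prevails.

grievant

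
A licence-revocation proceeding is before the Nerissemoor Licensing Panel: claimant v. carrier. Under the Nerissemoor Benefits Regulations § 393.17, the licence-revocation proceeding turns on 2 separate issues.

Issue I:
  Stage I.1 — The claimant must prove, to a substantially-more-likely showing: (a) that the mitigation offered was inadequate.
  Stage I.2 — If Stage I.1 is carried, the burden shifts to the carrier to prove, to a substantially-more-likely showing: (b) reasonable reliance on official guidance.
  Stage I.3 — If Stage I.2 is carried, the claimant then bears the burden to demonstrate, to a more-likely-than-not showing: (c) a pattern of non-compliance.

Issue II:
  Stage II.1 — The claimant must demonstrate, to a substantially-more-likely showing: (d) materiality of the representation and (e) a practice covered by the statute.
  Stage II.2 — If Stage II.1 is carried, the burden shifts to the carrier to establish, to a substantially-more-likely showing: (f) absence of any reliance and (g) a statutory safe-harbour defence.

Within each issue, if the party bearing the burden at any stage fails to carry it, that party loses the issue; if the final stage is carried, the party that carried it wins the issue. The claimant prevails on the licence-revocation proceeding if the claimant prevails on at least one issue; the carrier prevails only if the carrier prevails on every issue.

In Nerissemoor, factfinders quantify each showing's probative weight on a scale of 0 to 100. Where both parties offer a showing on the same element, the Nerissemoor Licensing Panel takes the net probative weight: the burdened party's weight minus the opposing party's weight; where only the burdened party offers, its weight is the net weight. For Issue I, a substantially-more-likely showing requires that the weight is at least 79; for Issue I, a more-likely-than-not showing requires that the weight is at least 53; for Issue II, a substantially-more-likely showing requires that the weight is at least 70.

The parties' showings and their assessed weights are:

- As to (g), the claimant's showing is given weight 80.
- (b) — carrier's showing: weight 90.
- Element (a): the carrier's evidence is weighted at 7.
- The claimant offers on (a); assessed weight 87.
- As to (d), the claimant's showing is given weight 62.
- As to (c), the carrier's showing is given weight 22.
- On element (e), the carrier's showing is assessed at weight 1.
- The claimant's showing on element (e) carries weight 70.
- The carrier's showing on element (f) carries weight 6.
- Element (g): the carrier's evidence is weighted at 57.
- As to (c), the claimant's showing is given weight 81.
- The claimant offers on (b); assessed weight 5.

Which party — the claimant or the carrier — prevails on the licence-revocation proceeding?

— Issue I —
Stage I.1 (claimant, a substantially-more-likely showing, weight is at least 79): (a) net 87−7=80 ≥ 79 — meets.
  All elements met. The burden passes to the carrier.
Stage I.2 (carrier, a substantially-more-likely showing, weight is at least 79): (b) net 90−5=85 ≥ 79 — meets.
  The carrier carries Stage I.2; the claimant now bears the burden.
Stage I.3 (claimant, a more-likely-than-not showing, weight is at least 53): (c) net 81−22=59 ≥ 53 — meets.
  Stage I.3 carried; the final stage is satisfied.
Every stage carried; the claimant prevails on this issue.
— Issue II —
Stage II.1 (claimant, a substantially-more-likely showing, weight is at least 70): (d) 62 < 70 — fails; (e) net 70−1=69 < 70 — fails.
  The claimant does not carry Stage II.1.
So the carrier prevails on this issue.
Per-issue: Issue I → claimant; Issue II → carrier. The claimant must prevail on at least one issue; overall, the claimant prevails.

claimant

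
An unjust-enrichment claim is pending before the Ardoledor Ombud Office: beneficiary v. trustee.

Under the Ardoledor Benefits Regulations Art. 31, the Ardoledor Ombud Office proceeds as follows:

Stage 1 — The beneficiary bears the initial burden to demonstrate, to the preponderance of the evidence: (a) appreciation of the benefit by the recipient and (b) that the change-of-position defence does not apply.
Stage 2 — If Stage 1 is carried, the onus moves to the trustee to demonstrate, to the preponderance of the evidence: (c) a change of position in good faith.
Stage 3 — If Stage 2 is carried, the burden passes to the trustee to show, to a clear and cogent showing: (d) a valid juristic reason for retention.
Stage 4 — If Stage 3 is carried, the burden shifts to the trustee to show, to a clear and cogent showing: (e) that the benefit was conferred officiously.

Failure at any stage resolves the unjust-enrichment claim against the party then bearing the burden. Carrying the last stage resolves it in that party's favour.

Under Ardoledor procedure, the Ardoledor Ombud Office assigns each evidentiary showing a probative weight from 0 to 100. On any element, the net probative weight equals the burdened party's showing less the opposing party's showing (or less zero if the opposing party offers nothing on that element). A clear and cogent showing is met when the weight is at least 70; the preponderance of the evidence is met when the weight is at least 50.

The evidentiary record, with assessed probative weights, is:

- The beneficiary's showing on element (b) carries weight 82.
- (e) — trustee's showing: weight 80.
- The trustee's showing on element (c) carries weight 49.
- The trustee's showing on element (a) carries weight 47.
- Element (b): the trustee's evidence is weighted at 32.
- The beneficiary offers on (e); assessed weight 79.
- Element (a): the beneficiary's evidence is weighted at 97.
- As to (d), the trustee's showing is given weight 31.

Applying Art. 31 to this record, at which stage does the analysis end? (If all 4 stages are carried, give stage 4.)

stage 2

Stage 1 — burden on beneficiary; standard: the preponderance of the evidence (weight is at least 50).
    (a): 97 − 47 = 50 ≥ 50 [met]
    (b): 82 − 32 = 50 ≥ 50 [met]
  All elements met. The burden passes to the trustee.
Stage 2 — burden on trustee; standard: the preponderance of the evidence (weight is at least 50).
    (c): 49 < 50 [not met]
  The trustee does not carry Stage 2.
The beneficiary prevails.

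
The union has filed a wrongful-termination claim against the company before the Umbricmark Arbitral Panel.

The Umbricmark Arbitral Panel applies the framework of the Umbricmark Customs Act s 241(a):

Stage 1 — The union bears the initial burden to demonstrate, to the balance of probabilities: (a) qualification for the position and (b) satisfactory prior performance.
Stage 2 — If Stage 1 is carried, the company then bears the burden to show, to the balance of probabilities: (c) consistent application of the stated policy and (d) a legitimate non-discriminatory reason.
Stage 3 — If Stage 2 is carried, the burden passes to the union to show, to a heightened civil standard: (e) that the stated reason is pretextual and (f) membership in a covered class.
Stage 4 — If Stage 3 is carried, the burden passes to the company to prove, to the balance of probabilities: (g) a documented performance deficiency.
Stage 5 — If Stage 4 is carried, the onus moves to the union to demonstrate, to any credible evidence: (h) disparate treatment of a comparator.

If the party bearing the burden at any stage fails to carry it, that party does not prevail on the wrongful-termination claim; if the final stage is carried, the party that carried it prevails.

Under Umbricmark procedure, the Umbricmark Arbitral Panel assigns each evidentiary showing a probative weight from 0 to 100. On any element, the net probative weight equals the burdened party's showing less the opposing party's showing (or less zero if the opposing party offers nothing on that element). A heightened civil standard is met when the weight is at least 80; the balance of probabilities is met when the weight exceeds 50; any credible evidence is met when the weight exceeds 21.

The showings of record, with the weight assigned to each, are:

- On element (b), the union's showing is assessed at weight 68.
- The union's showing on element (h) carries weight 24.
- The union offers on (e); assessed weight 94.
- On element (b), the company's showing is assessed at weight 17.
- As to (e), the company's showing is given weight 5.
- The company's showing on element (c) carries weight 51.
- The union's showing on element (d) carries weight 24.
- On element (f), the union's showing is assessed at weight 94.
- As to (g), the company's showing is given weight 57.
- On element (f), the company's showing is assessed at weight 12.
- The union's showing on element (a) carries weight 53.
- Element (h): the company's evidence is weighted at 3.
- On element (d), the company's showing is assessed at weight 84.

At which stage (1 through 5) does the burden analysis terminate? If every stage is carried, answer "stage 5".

stage 5

Stage 1 (union, the balance of probabilities, weight exceeds 50): (a) 53 > 50 — meets; (b) net 68−17=51 > 50 — meets.
  Stage 1 carried; the burden shifts to the company.
Stage 2 (company, the balance of probabilities, weight exceeds 50): (c) 51 > 50 — meets; (d) net 84−24=60 > 50 — meets.
  Stage 2 is satisfied; the onus moves to the union.
Stage 3 (union, a heightened civil standard, weight is at least 80): (e) net 94−5=89 ≥ 80 — meets; (f) net 94−12=82 ≥ 80 — meets.
  The union carries Stage 3; the company now bears the burden.
Stage 4 (company, the balance of probabilities, weight exceeds 50): (g) 57 > 50 — meets.
  All elements met. The burden passes to the union.
Stage 5 (union, any credible evidence, weight exceeds 21): (h) net 24−3=21 ≤ 21 — fails.
  Not every element is met, so the union fails to carry Stage 5.
The company prevails.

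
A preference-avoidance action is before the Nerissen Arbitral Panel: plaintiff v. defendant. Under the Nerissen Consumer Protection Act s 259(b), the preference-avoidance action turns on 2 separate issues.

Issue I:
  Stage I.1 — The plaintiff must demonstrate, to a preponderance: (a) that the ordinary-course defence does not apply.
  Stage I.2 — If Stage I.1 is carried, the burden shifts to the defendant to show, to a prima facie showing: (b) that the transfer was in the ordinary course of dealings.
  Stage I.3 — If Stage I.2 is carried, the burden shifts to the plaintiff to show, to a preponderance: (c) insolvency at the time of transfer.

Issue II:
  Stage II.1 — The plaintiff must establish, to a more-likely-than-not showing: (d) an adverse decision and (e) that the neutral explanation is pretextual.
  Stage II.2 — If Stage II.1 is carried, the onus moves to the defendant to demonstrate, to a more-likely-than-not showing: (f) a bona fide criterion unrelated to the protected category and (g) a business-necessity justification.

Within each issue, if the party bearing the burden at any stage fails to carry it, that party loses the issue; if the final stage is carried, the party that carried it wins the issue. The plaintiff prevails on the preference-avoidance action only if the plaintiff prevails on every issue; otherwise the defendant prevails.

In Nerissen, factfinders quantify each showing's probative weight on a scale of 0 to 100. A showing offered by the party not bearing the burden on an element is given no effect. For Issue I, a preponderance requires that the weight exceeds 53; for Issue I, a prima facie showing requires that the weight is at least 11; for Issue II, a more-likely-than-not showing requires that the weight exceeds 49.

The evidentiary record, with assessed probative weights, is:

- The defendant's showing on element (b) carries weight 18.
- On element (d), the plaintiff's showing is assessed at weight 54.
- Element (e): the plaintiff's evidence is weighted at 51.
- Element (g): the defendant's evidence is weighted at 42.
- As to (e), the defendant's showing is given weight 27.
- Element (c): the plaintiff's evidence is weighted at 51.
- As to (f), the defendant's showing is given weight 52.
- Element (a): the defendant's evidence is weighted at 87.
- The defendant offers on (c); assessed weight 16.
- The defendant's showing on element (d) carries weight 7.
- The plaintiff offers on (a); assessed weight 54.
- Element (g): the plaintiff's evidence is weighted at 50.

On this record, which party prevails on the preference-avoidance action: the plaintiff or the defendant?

defendant

— Issue I —
Stage I.1 — burden on plaintiff; standard: a preponderance (weight exceeds 53).
    (a): 54 (defendant's 87 disregarded) > 53 [met]
  Stage I.1 carried; the burden shifts to the defendant.
Stage I.2 — burden on defendant; standard: a prima facie showing (weight is at least 11).
    (b): 18 ≥ 11 [met]
  Stage I.2 is satisfied; the onus moves to the plaintiff.
Stage I.3 — burden on plaintiff; standard: a preponderance (weight exceeds 53).
    (c): 51 (defendant's 16 disregarded) ≤ 53 [not met]
  Stage I.3 not carried; the plaintiff fails its burden.
The analysis ends at Stage I.3; the defendant prevails on this issue.
— Issue II —
Stage II.1 — burden on plaintiff; standard: a more-likely-than-not showing (weight exceeds 49).
    (d): 54 (defendant's 7 disregarded) > 49 [met]
    (e): 51 (defendant's 27 disregarded) > 49 [met]
  Stage II.1 is satisfied; the onus moves to the defendant.
Stage II.2 — burden on defendant; standard: a more-likely-than-not showing (weight exceeds 49).
    (f): 52 > 49 [met]
    (g): 42 (plaintiff's 50 disregarded) ≤ 49 [not met]
  Not every element is met, so the defendant fails to carry Stage II.2.
The plaintiff prevails on this issue.
Per-issue: Issue I → defendant; Issue II → plaintiff. The plaintiff must prevail on every issue; overall, the defendant prevails.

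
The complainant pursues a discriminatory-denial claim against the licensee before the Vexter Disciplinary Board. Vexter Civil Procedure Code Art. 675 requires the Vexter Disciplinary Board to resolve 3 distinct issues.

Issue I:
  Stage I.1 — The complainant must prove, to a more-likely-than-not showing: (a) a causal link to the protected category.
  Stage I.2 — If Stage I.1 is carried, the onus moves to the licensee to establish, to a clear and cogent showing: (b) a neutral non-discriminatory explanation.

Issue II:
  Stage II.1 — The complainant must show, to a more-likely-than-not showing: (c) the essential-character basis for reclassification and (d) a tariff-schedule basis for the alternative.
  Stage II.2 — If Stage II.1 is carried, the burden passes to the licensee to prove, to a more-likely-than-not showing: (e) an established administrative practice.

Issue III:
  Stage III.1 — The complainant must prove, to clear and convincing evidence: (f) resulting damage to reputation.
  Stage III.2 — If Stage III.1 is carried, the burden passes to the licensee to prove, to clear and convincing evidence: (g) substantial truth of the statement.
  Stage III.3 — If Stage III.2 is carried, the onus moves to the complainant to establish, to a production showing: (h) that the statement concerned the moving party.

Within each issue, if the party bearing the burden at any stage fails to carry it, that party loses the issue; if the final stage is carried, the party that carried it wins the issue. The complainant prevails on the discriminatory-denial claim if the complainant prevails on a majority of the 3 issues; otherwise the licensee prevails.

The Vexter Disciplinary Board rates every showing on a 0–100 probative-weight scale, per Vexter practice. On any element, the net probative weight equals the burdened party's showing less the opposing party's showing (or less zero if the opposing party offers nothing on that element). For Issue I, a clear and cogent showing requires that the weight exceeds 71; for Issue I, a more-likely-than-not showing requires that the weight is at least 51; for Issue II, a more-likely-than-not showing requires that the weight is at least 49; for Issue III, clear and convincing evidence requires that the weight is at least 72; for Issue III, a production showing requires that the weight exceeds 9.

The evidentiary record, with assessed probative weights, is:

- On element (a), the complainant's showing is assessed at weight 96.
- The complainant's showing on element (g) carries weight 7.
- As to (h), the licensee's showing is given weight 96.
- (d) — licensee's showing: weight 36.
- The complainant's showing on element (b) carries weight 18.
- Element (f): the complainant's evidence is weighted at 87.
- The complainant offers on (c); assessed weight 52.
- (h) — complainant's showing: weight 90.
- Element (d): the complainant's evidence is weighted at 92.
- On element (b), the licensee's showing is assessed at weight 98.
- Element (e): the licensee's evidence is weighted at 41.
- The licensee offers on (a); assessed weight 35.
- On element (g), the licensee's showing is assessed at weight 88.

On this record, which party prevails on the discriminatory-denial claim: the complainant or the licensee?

— Issue I —
Stage I.1 — burden on complainant; standard: a more-likely-than-not showing (weight is at least 51).
    (a): 96 − 35 = 61 ≥ 51 [met]
  All elements met. The burden passes to the licensee.
Stage I.2 — burden on licensee; standard: a clear and cogent showing (weight exceeds 71).
    (b): 98 − 18 = 80 > 71 [met]
  The licensee carries the last stage.
All stages carried — the licensee prevails on this issue.
— Issue II —
Stage II.1 — burden on complainant; standard: a more-likely-than-not showing (weight is at least 49).
    (c): 52 ≥ 49 [met]
    (d): 92 − 36 = 56 ≥ 49 [met]
  All elements met. The burden passes to the licensee.
Stage II.2 — burden on licensee; standard: a more-likely-than-not showing (weight is at least 49).
    (e): 41 < 49 [not met]
  Stage II.2 not carried; the licensee fails its burden.
The analysis ends at Stage II.2; the complainant prevails on this issue.
— Issue III —
Stage III.1 — burden on complainant; standard: clear and convincing evidence (weight is at least 72).
    (f): 87 ≥ 72 [met]
  The complainant carries Stage III.1; the licensee now bears the burden.
Stage III.2 — burden on licensee; standard: clear and convincing evidence (weight is at least 72).
    (g): 88 − 7 = 81 ≥ 72 [met]
  The licensee carries Stage III.2; the complainant now bears the burden.
Stage III.3 — burden on complainant; standard: a production showing (weight exceeds 9).
    (h): 90 − 96 = -6 ≤ 9 [not met]
  The complainant does not carry Stage III.3.
The licensee prevails on this issue.
Per-issue: Issue I → licensee; Issue II → complainant; Issue III → licensee. The complainant must prevail on a majority of issues; overall, the licensee prevails.

licensee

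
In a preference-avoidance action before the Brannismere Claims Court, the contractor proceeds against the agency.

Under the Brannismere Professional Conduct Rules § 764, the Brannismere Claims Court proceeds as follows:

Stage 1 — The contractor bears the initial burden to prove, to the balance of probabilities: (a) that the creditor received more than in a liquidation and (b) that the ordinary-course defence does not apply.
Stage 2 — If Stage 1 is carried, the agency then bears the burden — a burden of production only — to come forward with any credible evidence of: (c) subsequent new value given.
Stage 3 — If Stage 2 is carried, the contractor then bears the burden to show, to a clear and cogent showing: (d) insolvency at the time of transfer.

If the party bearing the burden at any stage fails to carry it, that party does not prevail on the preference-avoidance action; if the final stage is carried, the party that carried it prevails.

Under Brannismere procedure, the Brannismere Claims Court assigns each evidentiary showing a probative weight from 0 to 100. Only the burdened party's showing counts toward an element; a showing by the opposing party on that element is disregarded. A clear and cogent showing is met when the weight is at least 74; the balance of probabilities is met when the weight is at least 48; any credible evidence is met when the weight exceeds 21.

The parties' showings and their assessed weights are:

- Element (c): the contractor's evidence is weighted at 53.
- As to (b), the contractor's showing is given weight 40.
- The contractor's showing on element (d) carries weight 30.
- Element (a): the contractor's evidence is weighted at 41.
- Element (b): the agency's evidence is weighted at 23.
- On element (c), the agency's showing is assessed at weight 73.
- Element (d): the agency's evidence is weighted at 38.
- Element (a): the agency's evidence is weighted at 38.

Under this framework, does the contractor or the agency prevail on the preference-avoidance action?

agency

At Stage 1 the contractor must meet the balance of probabilities (weight is at least 48): on (a) the weight is 41 (the agency's 38 is given no effect), < 48, so (a) does not meet the standard; on (b) the weight is 40 (the agency's 23 is given no effect), which does not reach 48, so (b) does not meet the standard.
  The contractor does not carry Stage 1.
The agency prevails.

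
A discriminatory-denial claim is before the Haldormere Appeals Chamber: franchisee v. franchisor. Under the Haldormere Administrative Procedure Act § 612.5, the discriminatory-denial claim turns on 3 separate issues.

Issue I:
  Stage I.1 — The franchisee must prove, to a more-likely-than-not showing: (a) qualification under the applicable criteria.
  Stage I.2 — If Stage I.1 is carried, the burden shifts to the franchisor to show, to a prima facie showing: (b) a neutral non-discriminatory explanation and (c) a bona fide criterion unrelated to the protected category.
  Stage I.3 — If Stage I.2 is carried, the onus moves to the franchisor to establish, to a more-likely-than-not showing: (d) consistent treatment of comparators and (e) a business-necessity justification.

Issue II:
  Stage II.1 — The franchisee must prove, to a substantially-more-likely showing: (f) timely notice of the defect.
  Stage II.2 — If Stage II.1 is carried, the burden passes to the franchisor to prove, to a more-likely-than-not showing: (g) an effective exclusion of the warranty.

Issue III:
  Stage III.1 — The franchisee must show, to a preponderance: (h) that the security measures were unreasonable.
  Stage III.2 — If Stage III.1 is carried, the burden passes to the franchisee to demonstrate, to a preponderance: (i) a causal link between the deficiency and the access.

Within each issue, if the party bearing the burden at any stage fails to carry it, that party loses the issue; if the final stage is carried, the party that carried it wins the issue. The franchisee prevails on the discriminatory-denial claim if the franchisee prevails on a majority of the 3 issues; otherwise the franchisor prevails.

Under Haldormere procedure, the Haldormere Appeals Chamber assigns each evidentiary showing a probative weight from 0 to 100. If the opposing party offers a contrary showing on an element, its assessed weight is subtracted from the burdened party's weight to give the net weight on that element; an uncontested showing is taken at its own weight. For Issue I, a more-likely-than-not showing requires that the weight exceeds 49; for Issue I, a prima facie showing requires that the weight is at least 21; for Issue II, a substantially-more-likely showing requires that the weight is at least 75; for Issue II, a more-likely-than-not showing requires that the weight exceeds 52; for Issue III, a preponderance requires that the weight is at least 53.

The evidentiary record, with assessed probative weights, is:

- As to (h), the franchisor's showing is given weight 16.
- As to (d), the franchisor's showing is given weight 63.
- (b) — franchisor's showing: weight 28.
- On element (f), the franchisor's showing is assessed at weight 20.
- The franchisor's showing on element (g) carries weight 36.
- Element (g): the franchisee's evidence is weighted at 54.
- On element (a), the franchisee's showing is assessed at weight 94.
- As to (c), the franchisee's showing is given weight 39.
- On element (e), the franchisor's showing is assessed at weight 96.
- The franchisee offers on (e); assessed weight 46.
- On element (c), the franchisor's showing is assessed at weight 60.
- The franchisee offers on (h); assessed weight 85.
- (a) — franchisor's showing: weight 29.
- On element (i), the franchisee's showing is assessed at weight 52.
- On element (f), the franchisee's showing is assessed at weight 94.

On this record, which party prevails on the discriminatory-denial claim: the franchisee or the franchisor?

— Issue I —
Stage I.1 (franchisee, a more-likely-than-not showing, weight exceeds 49): (a) net 94−29=65 > 49 — meets.
  All elements met. The burden passes to the franchisor.
Stage I.2 (franchisor, a prima facie showing, weight is at least 21): (b) 28 ≥ 21 — meets; (c) net 60−39=21 ≥ 21 — meets.
  Stage I.2 carried; the burden remains with the franchisor.
Stage I.3 (franchisor, a more-likely-than-not showing, weight exceeds 49): (d) 63 > 49 — meets; (e) net 96−46=50 > 49 — meets.
  The franchisor carries the last stage.
With every stage satisfied, the franchisor prevails on this issue.
— Issue II —
At Stage II.1 the franchisee must meet a substantially-more-likely showing (weight is at least 75): on (f) the weight is 94 less the opposing 20 gives net 74, < 75, so (f) does not meet the standard.
  Stage II.1 not carried; the franchisee fails its burden.
The franchisor prevails on this issue.
— Issue III —
At Stage III.1 the franchisee must meet a preponderance (weight is at least 53): on (h) the weight is 85 less the opposing 16 gives net 69, ≥ 53, so (h) meets the standard.
  Stage III.1 is satisfied; the franchisee continues to bear the burden.
At Stage III.2 the franchisee must meet a preponderance (weight is at least 53): on (i) the weight is 52, which does not reach 53, so (i) does not meet the standard.
  Stage III.2 not carried; the franchisee fails its burden.
The franchisor prevails on this issue.
Per-issue: Issue I → franchisor; Issue II → franchisor; Issue III → franchisor. The franchisee must prevail on a majority of issues; overall, the franchisor prevails.

franchisor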